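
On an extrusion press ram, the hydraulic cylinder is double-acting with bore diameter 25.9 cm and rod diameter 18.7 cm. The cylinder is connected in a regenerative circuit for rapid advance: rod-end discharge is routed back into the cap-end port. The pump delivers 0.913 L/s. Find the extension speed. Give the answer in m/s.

In regeneration the rod-end outflow joins the pump flow into the cap end, so the net volume the pump must supply per unit advance equals the rod cross-section area.
Rod cross-section A_rod = π/4 × (18.7 cm)² = 274.6 cm^2
v = Q_pump / A_rod

v ≈ 0.0332 m/s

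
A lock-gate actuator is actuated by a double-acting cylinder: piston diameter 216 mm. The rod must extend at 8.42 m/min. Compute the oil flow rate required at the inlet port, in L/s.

Cap-side area A_cap = π/4 × (216 mm)² = 36640 mm^2
Q = A × v

Q ≈ 5.14 L/s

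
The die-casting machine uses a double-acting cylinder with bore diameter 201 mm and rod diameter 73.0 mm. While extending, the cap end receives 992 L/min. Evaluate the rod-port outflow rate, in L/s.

Q_out ≈ 14.4 L/s

Cap-side area A_cap = π/4 × (201 mm)² = 31730 mm^2
Rod-side annular area A_ann = π/4 × (201² − 73.0²) = 27550 mm^2
Piston speed v = Q_in/A_cap; rod-end outflow Q_out = v × A_ann = Q_in × A_ann/A_cap.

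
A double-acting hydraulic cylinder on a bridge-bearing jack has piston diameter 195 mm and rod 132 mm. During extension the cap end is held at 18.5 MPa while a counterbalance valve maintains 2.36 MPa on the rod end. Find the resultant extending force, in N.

Cap-side area A_cap = π/4 × (195 mm)² = 29860 mm^2
Rod-side annular area A_ann = π/4 × (195² − 132²) = 16180 mm^2
Net thrust = P_cap·A_cap − P_rod·A_ann = 5.525e5 N − 38180 N

F ≈ 5.14e5 N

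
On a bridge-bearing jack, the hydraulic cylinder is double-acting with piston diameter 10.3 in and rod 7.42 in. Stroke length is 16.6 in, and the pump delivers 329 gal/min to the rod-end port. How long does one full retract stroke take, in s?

t ≈ 0.525 s

Rod-side annular area A_ann = π/4 × (10.3² − 7.42²) = 40.08 in^2
Swept volume V = A × L; t = V / Q = A·L / Q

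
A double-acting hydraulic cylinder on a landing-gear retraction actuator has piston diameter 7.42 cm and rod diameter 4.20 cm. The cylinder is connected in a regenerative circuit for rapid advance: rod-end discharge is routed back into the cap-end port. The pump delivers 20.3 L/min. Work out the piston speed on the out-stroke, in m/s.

In regeneration the rod-end outflow joins the pump flow into the cap end, so the net volume the pump must supply per unit advance equals the rod cross-section area.
Rod cross-section A_rod = π/4 × (4.20 cm)² = 13.85 cm^2
v = Q_pump / A_rod

v ≈ 0.244 m/s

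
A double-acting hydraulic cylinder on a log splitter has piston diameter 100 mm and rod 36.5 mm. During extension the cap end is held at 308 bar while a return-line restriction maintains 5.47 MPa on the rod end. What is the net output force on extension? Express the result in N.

F ≈ 2.05e5 N

Cap-side area A_cap = π/4 × (100 mm)² = 7854 mm^2
Rod-side annular area A_ann = π/4 × (100² − 36.5²) = 6808 mm^2
Net thrust = P_cap·A_cap − P_rod·A_ann = 2.419e5 N − 37240 N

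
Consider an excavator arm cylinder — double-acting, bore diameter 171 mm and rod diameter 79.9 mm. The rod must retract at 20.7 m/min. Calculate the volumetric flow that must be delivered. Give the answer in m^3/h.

Q ≈ 22.3 m^3/h

Rod-side annular area A_ann = π/4 × (171² − 79.9²) = 17950 mm^2
Q = A × v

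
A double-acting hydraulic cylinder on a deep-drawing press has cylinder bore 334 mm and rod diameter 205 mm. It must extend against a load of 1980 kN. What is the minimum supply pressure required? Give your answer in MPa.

P ≈ 22.6 MPa

Cap-side area A_cap = π/4 × (334 mm)² = 87620 mm^2
P = F / A = 1980 kN / A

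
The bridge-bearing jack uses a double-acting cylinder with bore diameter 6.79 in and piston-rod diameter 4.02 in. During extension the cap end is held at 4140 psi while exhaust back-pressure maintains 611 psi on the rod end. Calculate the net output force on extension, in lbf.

Cap-side area A_cap = π/4 × (6.79 in)² = 36.21 in^2
Rod-side annular area A_ann = π/4 × (6.79² − 4.02²) = 23.52 in^2
Net thrust = P_cap·A_cap − P_rod·A_ann = 1.499e5 lbf − 14370 lbf

F ≈ 1.36e5 lbf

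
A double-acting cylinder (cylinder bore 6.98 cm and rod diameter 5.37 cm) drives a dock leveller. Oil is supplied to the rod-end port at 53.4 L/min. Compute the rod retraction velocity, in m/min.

v ≈ 34.2 m/min

Rod-side annular area A_ann = π/4 × (6.98² − 5.37²) = 15.62 cm^2
Flow into the rod-end port fills the annular volume.
v = Q / A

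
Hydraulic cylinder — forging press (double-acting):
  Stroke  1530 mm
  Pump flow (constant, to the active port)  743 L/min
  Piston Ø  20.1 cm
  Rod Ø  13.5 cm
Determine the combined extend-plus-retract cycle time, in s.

t ≈ 6.07 s

Cap-side area A_cap = π/4 × (20.1 cm)² = 317.3 cm^2
Rod-side annular area A_ann = π/4 × (20.1² − 13.5²) = 174.2 cm^2
t_ext = A_cap·L/Q = 3.920 s
t_ret = A_ann·L/Q = 2.152 s
t_cycle = t_ext + t_ret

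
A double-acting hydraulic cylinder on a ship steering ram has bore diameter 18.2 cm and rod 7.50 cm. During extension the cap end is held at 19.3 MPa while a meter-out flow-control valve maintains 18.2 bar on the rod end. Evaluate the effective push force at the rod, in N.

Cap-side area A_cap = π/4 × (18.2 cm)² = 260.2 cm^2
Rod-side annular area A_ann = π/4 × (18.2² − 7.50²) = 216.0 cm^2
Net thrust = P_cap·A_cap − P_rod·A_ann = 5.021e5 N − 39310 N

F ≈ 4.63e5 N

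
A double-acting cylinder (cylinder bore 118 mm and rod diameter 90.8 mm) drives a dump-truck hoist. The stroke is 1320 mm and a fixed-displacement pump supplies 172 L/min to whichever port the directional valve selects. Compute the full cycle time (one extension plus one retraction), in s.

Cap-side area A_cap = π/4 × (118 mm)² = 10940 mm^2
Rod-side annular area A_ann = π/4 × (118² − 90.8²) = 4461 mm^2
t_ext = A_cap·L/Q = 5.036 s
t_ret = A_ann·L/Q = 2.054 s
t_cycle = t_ext + t_ret

t ≈ 7.09 s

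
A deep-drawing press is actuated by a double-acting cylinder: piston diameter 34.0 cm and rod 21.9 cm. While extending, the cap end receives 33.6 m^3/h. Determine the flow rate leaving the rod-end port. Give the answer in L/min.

Cap-side area A_cap = π/4 × (34.0 cm)² = 907.9 cm^2
Rod-side annular area A_ann = π/4 × (34.0² − 21.9²) = 531.2 cm^2
Piston speed v = Q_in/A_cap; rod-end outflow Q_out = v × A_ann = Q_in × A_ann/A_cap.

Q_out ≈ 328 L/min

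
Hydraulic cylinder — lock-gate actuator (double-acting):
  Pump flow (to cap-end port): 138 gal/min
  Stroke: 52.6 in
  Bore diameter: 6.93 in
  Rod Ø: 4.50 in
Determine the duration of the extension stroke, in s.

Cap-side area A_cap = π/4 × (6.93 in)² = 37.72 in^2
Swept volume V = A × L; t = V / Q = A·L / Q

t ≈ 3.73 s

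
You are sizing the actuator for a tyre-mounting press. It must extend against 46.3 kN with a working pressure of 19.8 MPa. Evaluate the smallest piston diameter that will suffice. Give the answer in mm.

Extension force acts on the full piston face: F = P × (π/4)D².
D = √(4F / (πP)) = √(4 × 46.3 kN / (π × 19.8 MPa))

D ≈ 54.6 mm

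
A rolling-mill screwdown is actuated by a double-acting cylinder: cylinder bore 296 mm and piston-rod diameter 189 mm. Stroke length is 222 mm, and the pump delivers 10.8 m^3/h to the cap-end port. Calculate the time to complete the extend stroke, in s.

Cap-side area A_cap = π/4 × (296 mm)² = 68810 mm^2
Swept volume V = A × L; t = V / Q = A·L / Q

t ≈ 5.09 s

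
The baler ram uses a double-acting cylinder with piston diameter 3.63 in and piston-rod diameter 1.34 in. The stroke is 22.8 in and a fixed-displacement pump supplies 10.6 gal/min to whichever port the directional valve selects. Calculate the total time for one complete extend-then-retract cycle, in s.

t ≈ 10.8 s

Cap-side area A_cap = π/4 × (3.63 in)² = 10.35 in^2
Rod-side annular area A_ann = π/4 × (3.63² − 1.34²) = 8.939 in^2
t_ext = A_cap·L/Q = 5.782 s
t_ret = A_ann·L/Q = 4.994 s
t_cycle = t_ext + t_ret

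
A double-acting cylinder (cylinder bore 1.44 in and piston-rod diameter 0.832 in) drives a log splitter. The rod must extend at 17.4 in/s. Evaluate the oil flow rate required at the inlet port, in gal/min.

Cap-side area A_cap = π/4 × (1.44 in)² = 1.629 in^2
Q = A × v

Q ≈ 7.36 gal/min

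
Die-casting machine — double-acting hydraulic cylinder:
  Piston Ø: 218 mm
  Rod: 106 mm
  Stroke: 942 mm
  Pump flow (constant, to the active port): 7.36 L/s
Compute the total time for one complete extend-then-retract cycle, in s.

t ≈ 8.42 s

Cap-side area A_cap = π/4 × (218 mm)² = 37330 mm^2
Rod-side annular area A_ann = π/4 × (218² − 106²) = 28500 mm^2
t_ext = A_cap·L/Q = 4.777 s
t_ret = A_ann·L/Q = 3.648 s
t_cycle = t_ext + t_ret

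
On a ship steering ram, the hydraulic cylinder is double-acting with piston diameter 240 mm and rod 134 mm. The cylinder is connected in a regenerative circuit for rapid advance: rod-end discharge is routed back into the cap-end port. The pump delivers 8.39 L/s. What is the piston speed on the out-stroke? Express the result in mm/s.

In regeneration the rod-end outflow joins the pump flow into the cap end, so the net volume the pump must supply per unit advance equals the rod cross-section area.
Rod cross-section A_rod = π/4 × (134 mm)² = 14100 mm^2
v = Q_pump / A_rod

v ≈ 595 mm/s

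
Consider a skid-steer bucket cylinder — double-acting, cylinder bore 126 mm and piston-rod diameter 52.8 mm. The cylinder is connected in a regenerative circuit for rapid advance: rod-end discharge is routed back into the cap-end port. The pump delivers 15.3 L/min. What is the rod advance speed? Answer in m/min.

v ≈ 6.99 m/min

In regeneration the rod-end outflow joins the pump flow into the cap end, so the net volume the pump must supply per unit advance equals the rod cross-section area.
Rod cross-section A_rod = π/4 × (52.8 mm)² = 2190 mm^2
v = Q_pump / A_rod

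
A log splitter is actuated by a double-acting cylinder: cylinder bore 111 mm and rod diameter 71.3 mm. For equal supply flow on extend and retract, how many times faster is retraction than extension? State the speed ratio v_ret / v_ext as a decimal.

v_ret/v_ext ≈ 1.70

Cap-side area A_cap = π/4 × (111 mm)² = 9677 mm^2
Rod-side annular area A_ann = π/4 × (111² − 71.3²) = 5684 mm^2
For equal Q, v ∝ 1/A, so v_ret/v_ext = A_cap/A_ann.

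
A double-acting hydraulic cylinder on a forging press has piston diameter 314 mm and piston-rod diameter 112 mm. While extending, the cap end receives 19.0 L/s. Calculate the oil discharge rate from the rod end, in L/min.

Q_out ≈ 995 L/min

Cap-side area A_cap = π/4 × (314 mm)² = 77440 mm^2
Rod-side annular area A_ann = π/4 × (314² − 112²) = 67590 mm^2
Piston speed v = Q_in/A_cap; rod-end outflow Q_out = v × A_ann = Q_in × A_ann/A_cap.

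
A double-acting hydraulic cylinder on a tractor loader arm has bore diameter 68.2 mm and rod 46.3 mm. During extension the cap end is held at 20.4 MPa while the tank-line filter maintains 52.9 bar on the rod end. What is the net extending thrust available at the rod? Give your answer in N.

F ≈ 64100 N

Cap-side area A_cap = π/4 × (68.2 mm)² = 3653 mm^2
Rod-side annular area A_ann = π/4 × (68.2² − 46.3²) = 1969 mm^2
Net thrust = P_cap·A_cap − P_rod·A_ann = 74520 N − 10420 N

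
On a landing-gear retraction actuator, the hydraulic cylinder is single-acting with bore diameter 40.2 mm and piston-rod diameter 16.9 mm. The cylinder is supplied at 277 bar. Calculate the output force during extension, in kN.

Cap-side area A_cap = π/4 × (40.2 mm)² = 1269 mm^2
F = P × A_cap = 277 bar × A_cap

F ≈ 35.2 kN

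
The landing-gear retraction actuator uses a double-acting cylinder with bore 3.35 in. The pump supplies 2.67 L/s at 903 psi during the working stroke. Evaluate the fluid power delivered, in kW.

W ≈ 16.6 kW

Hydraulic power = P × Q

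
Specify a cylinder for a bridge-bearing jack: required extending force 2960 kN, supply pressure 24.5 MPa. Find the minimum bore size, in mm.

Extension force acts on the full piston face: F = P × (π/4)D².
D = √(4F / (πP)) = √(4 × 2960 kN / (π × 24.5 MPa))

D ≈ 392 mm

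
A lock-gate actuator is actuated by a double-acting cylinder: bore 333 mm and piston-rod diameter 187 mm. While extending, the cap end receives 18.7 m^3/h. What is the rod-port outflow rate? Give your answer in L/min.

Q_out ≈ 213 L/min

Cap-side area A_cap = π/4 × (333 mm)² = 87090 mm^2
Rod-side annular area A_ann = π/4 × (333² − 187²) = 59630 mm^2
Piston speed v = Q_in/A_cap; rod-end outflow Q_out = v × A_ann = Q_in × A_ann/A_cap.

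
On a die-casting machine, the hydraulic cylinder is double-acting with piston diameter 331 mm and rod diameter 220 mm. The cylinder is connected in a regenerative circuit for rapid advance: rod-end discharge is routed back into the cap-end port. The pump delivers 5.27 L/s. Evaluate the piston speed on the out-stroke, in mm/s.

In regeneration the rod-end outflow joins the pump flow into the cap end, so the net volume the pump must supply per unit advance equals the rod cross-section area.
Rod cross-section A_rod = π/4 × (220 mm)² = 38010 mm^2
v = Q_pump / A_rod

v ≈ 139 mm/s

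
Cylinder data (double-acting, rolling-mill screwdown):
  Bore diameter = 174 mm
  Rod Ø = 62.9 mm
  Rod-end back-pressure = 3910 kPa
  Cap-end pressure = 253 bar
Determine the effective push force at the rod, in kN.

Cap-side area A_cap = π/4 × (174 mm)² = 23780 mm^2
Rod-side annular area A_ann = π/4 × (174² − 62.9²) = 20670 mm^2
Net thrust = P_cap·A_cap − P_rod·A_ann = 601.6 kN − 80.83 kN

F ≈ 521 kN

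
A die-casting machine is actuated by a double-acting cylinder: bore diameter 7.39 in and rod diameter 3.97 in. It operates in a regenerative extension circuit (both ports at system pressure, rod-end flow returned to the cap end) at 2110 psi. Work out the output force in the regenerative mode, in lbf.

F ≈ 26100 lbf

With equal pressure on both faces, forces on the annular region cancel; the net push is pressure × rod cross-section.
Rod cross-section A_rod = π/4 × (3.97 in)² = 12.38 in^2
F = P × A_rod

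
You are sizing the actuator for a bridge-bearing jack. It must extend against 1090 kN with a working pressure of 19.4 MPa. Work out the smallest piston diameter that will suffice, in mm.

Extension force acts on the full piston face: F = P × (π/4)D².
D = √(4F / (πP)) = √(4 × 1090 kN / (π × 19.4 MPa))

D ≈ 267 mm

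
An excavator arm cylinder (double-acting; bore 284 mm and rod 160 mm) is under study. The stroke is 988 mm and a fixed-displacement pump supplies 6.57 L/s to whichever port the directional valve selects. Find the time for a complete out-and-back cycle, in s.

t ≈ 16.0 s

Cap-side area A_cap = π/4 × (284 mm)² = 63350 mm^2
Rod-side annular area A_ann = π/4 × (284² − 160²) = 43240 mm^2
t_ext = A_cap·L/Q = 9.526 s
t_ret = A_ann·L/Q = 6.503 s
t_cycle = t_ext + t_ret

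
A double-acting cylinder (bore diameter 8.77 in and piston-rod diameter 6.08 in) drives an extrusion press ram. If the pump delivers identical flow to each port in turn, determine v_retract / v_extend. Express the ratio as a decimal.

v_ret/v_ext ≈ 1.93

Cap-side area A_cap = π/4 × (8.77 in)² = 60.41 in^2
Rod-side annular area A_ann = π/4 × (8.77² − 6.08²) = 31.37 in^2
For equal Q, v ∝ 1/A, so v_ret/v_ext = A_cap/A_ann.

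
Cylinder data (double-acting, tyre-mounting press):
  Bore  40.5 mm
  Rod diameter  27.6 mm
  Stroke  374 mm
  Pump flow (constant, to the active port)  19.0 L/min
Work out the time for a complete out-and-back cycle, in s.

t ≈ 2.34 s

Cap-side area A_cap = π/4 × (40.5 mm)² = 1288 mm^2
Rod-side annular area A_ann = π/4 × (40.5² − 27.6²) = 690.0 mm^2
t_ext = A_cap·L/Q = 1.521 s
t_ret = A_ann·L/Q = 0.8149 s
t_cycle = t_ext + t_ret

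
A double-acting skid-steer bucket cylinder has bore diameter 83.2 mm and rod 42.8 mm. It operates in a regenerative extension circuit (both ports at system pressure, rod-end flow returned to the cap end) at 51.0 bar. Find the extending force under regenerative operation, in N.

With equal pressure on both faces, forces on the annular region cancel; the net push is pressure × rod cross-section.
Rod cross-section A_rod = π/4 × (42.8 mm)² = 1439 mm^2
F = P × A_rod

F ≈ 7340 N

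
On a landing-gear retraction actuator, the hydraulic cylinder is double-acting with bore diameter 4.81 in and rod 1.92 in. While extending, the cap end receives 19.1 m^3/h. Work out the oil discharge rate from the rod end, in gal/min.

Q_out ≈ 70.7 gal/min

Cap-side area A_cap = π/4 × (4.81 in)² = 18.17 in^2
Rod-side annular area A_ann = π/4 × (4.81² − 1.92²) = 15.28 in^2
Piston speed v = Q_in/A_cap; rod-end outflow Q_out = v × A_ann = Q_in × A_ann/A_cap.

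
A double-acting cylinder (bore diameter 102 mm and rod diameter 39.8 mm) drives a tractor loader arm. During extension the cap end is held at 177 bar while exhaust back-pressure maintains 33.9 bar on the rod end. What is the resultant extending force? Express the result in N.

Cap-side area A_cap = π/4 × (102 mm)² = 8171 mm^2
Rod-side annular area A_ann = π/4 × (102² − 39.8²) = 6927 mm^2
Net thrust = P_cap·A_cap − P_rod·A_ann = 1.446e5 N − 23480 N

F ≈ 1.21e5 N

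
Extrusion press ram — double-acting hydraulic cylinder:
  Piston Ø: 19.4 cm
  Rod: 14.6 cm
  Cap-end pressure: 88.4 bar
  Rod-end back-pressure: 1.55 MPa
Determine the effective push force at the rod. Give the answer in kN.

F ≈ 241 kN

Cap-side area A_cap = π/4 × (19.4 cm)² = 295.6 cm^2
Rod-side annular area A_ann = π/4 × (19.4² − 14.6²) = 128.2 cm^2
Net thrust = P_cap·A_cap − P_rod·A_ann = 261.3 kN − 19.87 kN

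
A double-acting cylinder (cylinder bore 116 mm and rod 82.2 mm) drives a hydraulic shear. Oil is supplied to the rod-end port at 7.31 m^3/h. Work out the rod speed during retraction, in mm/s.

Rod-side annular area A_ann = π/4 × (116² − 82.2²) = 5262 mm^2
Flow into the rod-end port fills the annular volume.
v = Q / A

v ≈ 386 mm/s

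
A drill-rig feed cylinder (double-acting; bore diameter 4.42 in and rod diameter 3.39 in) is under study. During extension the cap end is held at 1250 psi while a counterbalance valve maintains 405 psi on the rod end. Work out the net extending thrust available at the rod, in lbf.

Cap-side area A_cap = π/4 × (4.42 in)² = 15.34 in^2
Rod-side annular area A_ann = π/4 × (4.42² − 3.39²) = 6.318 in^2
Net thrust = P_cap·A_cap − P_rod·A_ann = 19180 lbf − 2559 lbf

F ≈ 16600 lbf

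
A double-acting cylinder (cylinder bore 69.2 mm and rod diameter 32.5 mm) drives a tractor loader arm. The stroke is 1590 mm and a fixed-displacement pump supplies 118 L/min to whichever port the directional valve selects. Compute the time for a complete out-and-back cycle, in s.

Cap-side area A_cap = π/4 × (69.2 mm)² = 3761 mm^2
Rod-side annular area A_ann = π/4 × (69.2² − 32.5²) = 2931 mm^2
t_ext = A_cap·L/Q = 3.041 s
t_ret = A_ann·L/Q = 2.370 s
t_cycle = t_ext + t_ret

t ≈ 5.41 s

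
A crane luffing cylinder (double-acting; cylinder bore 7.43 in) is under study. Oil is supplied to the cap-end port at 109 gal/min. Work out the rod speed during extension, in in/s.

v ≈ 9.68 in/s

Cap-side area A_cap = π/4 × (7.43 in)² = 43.36 in^2
v = Q / A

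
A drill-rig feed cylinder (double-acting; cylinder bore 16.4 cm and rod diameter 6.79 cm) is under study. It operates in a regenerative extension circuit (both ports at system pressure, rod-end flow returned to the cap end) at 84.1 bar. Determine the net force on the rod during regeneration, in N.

With equal pressure on both faces, forces on the annular region cancel; the net push is pressure × rod cross-section.
Rod cross-section A_rod = π/4 × (6.79 cm)² = 36.21 cm^2
F = P × A_rod

F ≈ 30500 N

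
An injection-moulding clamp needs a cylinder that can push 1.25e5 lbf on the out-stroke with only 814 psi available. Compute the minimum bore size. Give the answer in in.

D ≈ 14.0 in

Extension force acts on the full piston face: F = P × (π/4)D².
D = √(4F / (πP)) = √(4 × 1.25e5 lbf / (π × 814 psi))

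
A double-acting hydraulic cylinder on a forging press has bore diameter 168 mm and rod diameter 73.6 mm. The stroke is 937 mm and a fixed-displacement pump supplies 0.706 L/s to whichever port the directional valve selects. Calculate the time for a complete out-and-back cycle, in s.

Cap-side area A_cap = π/4 × (168 mm)² = 22170 mm^2
Rod-side annular area A_ann = π/4 × (168² − 73.6²) = 17910 mm^2
t_ext = A_cap·L/Q = 29.42 s
t_ret = A_ann·L/Q = 23.77 s
t_cycle = t_ext + t_ret

t ≈ 53.2 s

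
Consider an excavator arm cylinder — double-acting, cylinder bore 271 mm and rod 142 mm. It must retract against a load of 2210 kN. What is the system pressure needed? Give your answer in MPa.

P ≈ 52.8 MPa

Rod-side annular area A_ann = π/4 × (271² − 142²) = 41840 mm^2
Retraction: pressure acts on the annular area.
P = F / A = 2210 kN / A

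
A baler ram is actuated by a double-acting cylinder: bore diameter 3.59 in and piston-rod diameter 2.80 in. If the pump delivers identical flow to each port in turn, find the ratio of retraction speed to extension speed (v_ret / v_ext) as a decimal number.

v_ret/v_ext ≈ 2.55

Cap-side area A_cap = π/4 × (3.59 in)² = 10.12 in^2
Rod-side annular area A_ann = π/4 × (3.59² − 2.80²) = 3.965 in^2
For equal Q, v ∝ 1/A, so v_ret/v_ext = A_cap/A_ann.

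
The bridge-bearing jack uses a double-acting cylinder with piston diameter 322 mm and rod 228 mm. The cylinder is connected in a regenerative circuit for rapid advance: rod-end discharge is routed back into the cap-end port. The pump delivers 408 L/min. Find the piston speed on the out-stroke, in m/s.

v ≈ 0.167 m/s

In regeneration the rod-end outflow joins the pump flow into the cap end, so the net volume the pump must supply per unit advance equals the rod cross-section area.
Rod cross-section A_rod = π/4 × (228 mm)² = 40830 mm^2
v = Q_pump / A_rod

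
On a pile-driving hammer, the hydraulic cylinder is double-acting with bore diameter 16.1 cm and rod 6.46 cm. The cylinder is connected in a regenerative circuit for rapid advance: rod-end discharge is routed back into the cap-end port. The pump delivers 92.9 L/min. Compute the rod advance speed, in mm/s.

In regeneration the rod-end outflow joins the pump flow into the cap end, so the net volume the pump must supply per unit advance equals the rod cross-section area.
Rod cross-section A_rod = π/4 × (6.46 cm)² = 32.78 cm^2
v = Q_pump / A_rod

v ≈ 472 mm/s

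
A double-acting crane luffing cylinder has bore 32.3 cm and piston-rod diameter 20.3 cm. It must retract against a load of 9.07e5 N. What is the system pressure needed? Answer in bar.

Rod-side annular area A_ann = π/4 × (32.3² − 20.3²) = 495.7 cm^2
Retraction: pressure acts on the annular area.
P = F / A = 9.07e5 N / A

P ≈ 183 bar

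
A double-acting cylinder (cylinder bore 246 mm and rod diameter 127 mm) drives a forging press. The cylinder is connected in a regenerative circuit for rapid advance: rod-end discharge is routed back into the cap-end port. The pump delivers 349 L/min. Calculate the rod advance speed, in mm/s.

In regeneration the rod-end outflow joins the pump flow into the cap end, so the net volume the pump must supply per unit advance equals the rod cross-section area.
Rod cross-section A_rod = π/4 × (127 mm)² = 12670 mm^2
v = Q_pump / A_rod

v ≈ 459 mm/s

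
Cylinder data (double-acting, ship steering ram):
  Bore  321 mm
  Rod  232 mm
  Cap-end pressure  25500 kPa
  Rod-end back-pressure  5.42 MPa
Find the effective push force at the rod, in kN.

Cap-side area A_cap = π/4 × (321 mm)² = 80930 mm^2
Rod-side annular area A_ann = π/4 × (321² − 232²) = 38650 mm^2
Net thrust = P_cap·A_cap − P_rod·A_ann = 2064 kN − 209.5 kN

F ≈ 1850 kN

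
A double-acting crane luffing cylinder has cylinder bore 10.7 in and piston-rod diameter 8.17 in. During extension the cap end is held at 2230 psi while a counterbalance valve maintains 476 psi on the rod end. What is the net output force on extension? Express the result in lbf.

Cap-side area A_cap = π/4 × (10.7 in)² = 89.92 in^2
Rod-side annular area A_ann = π/4 × (10.7² − 8.17²) = 37.50 in^2
Net thrust = P_cap·A_cap − P_rod·A_ann = 2.005e5 lbf − 17850 lbf

F ≈ 1.83e5 lbf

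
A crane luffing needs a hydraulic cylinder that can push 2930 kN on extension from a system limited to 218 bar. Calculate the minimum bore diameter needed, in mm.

D ≈ 414 mm

Extension force acts on the full piston face: F = P × (π/4)D².
D = √(4F / (πP)) = √(4 × 2930 kN / (π × 218 bar))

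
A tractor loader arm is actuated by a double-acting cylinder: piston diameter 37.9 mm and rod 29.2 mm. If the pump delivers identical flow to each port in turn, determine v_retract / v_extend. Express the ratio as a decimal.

Cap-side area A_cap = π/4 × (37.9 mm)² = 1128 mm^2
Rod-side annular area A_ann = π/4 × (37.9² − 29.2²) = 458.5 mm^2
For equal Q, v ∝ 1/A, so v_ret/v_ext = A_cap/A_ann.

v_ret/v_ext ≈ 2.46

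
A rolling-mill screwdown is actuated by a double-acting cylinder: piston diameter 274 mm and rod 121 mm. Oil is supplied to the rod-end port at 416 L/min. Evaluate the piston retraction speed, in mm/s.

Rod-side annular area A_ann = π/4 × (274² − 121²) = 47470 mm^2
Flow into the rod-end port fills the annular volume.
v = Q / A

v ≈ 146 mm/s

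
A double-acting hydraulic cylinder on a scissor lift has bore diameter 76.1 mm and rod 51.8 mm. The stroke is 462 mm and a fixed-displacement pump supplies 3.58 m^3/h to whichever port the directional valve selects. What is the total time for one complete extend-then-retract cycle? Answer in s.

t ≈ 3.25 s

Cap-side area A_cap = π/4 × (76.1 mm)² = 4548 mm^2
Rod-side annular area A_ann = π/4 × (76.1² − 51.8²) = 2441 mm^2
t_ext = A_cap·L/Q = 2.113 s
t_ret = A_ann·L/Q = 1.134 s
t_cycle = t_ext + t_ret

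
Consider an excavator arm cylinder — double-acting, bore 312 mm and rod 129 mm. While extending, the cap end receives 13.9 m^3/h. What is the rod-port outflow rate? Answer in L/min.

Q_out ≈ 192 L/min

Cap-side area A_cap = π/4 × (312 mm)² = 76450 mm^2
Rod-side annular area A_ann = π/4 × (312² − 129²) = 63380 mm^2
Piston speed v = Q_in/A_cap; rod-end outflow Q_out = v × A_ann = Q_in × A_ann/A_cap.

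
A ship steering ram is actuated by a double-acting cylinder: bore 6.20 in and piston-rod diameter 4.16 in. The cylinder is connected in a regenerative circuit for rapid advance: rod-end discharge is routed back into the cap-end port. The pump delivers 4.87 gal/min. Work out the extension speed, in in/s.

v ≈ 1.38 in/s

In regeneration the rod-end outflow joins the pump flow into the cap end, so the net volume the pump must supply per unit advance equals the rod cross-section area.
Rod cross-section A_rod = π/4 × (4.16 in)² = 13.59 in^2
v = Q_pump / A_rod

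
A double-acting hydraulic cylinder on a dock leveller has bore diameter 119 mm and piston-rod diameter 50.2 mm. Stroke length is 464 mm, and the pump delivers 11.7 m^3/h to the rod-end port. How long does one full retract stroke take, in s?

Rod-side annular area A_ann = π/4 × (119² − 50.2²) = 9143 mm^2
Swept volume V = A × L; t = V / Q = A·L / Q

t ≈ 1.31 s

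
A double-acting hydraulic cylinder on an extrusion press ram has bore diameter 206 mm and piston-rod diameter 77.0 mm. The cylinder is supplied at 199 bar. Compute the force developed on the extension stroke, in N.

F ≈ 6.63e5 N

Cap-side area A_cap = π/4 × (206 mm)² = 33330 mm^2
F = P × A_cap = 199 bar × A_cap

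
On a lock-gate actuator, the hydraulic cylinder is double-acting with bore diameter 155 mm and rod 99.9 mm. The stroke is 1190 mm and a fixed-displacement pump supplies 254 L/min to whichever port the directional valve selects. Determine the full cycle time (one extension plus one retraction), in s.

t ≈ 8.40 s

Cap-side area A_cap = π/4 × (155 mm)² = 18870 mm^2
Rod-side annular area A_ann = π/4 × (155² − 99.9²) = 11030 mm^2
t_ext = A_cap·L/Q = 5.304 s
t_ret = A_ann·L/Q = 3.101 s
t_cycle = t_ext + t_ret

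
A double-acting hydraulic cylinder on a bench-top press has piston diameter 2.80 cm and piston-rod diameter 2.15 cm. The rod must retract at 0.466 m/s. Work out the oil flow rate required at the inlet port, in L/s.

Rod-side annular area A_ann = π/4 × (2.80² − 2.15²) = 2.527 cm^2
Q = A × v

Q ≈ 0.118 L/s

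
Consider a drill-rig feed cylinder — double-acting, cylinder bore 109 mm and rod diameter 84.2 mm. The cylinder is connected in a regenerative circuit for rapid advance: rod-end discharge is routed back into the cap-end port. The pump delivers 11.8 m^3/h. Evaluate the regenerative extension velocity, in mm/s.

In regeneration the rod-end outflow joins the pump flow into the cap end, so the net volume the pump must supply per unit advance equals the rod cross-section area.
Rod cross-section A_rod = π/4 × (84.2 mm)² = 5568 mm^2
v = Q_pump / A_rod

v ≈ 589 mm/s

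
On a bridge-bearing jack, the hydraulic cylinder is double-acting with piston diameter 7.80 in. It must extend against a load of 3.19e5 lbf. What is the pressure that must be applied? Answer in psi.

P ≈ 6680 psi

Cap-side area A_cap = π/4 × (7.80 in)² = 47.78 in^2
P = F / A = 3.19e5 lbf / A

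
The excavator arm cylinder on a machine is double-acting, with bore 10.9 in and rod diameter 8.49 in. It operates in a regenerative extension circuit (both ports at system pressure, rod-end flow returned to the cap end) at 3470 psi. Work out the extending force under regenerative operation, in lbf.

F ≈ 1.96e5 lbf

With equal pressure on both faces, forces on the annular region cancel; the net push is pressure × rod cross-section.
Rod cross-section A_rod = π/4 × (8.49 in)² = 56.61 in^2
F = P × A_rod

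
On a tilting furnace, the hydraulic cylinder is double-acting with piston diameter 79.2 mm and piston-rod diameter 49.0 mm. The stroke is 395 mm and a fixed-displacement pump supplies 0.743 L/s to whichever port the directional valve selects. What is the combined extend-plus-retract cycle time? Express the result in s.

Cap-side area A_cap = π/4 × (79.2 mm)² = 4927 mm^2
Rod-side annular area A_ann = π/4 × (79.2² − 49.0²) = 3041 mm^2
t_ext = A_cap·L/Q = 2.619 s
t_ret = A_ann·L/Q = 1.617 s
t_cycle = t_ext + t_ret

t ≈ 4.24 s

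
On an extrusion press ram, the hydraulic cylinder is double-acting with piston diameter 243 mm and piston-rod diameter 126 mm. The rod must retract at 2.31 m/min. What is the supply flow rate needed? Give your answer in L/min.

Rod-side annular area A_ann = π/4 × (243² − 126²) = 33910 mm^2
Q = A × v

Q ≈ 78.3 L/min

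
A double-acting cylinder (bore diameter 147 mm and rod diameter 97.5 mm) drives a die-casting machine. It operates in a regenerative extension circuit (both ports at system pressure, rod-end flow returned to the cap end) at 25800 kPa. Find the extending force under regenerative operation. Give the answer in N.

With equal pressure on both faces, forces on the annular region cancel; the net push is pressure × rod cross-section.
Rod cross-section A_rod = π/4 × (97.5 mm)² = 7466 mm^2
F = P × A_rod

F ≈ 1.93e5 N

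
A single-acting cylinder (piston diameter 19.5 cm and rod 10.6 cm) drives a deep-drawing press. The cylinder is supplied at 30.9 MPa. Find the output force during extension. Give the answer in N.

Cap-side area A_cap = π/4 × (19.5 cm)² = 298.6 cm^2
F = P × A_cap = 30.9 MPa × A_cap

F ≈ 9.23e5 N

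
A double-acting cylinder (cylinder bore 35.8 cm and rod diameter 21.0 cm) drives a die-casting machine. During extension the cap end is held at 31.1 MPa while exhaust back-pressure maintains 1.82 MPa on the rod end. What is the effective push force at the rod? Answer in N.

F ≈ 3.01e6 N

Cap-side area A_cap = π/4 × (35.8 cm)² = 1007 cm^2
Rod-side annular area A_ann = π/4 × (35.8² − 21.0²) = 660.2 cm^2
Net thrust = P_cap·A_cap − P_rod·A_ann = 3.131e6 N − 1.202e5 N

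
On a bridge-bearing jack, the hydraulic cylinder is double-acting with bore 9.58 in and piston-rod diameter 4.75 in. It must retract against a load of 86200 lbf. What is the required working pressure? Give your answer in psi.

Rod-side annular area A_ann = π/4 × (9.58² − 4.75²) = 54.36 in^2
Retraction: pressure acts on the annular area.
P = F / A = 86200 lbf / A

P ≈ 1590 psi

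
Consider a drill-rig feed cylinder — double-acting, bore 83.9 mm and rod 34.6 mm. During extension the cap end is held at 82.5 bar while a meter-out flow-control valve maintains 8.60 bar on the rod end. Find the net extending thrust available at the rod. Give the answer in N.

Cap-side area A_cap = π/4 × (83.9 mm)² = 5529 mm^2
Rod-side annular area A_ann = π/4 × (83.9² − 34.6²) = 4588 mm^2
Net thrust = P_cap·A_cap − P_rod·A_ann = 45610 N − 3946 N

F ≈ 41700 N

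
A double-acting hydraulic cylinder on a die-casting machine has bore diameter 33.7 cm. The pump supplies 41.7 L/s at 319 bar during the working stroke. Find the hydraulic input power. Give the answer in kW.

Hydraulic power = P × Q

W ≈ 1330 kW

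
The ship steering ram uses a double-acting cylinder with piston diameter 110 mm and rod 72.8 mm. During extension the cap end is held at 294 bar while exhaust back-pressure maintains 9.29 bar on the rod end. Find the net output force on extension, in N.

F ≈ 2.74e5 N

Cap-side area A_cap = π/4 × (110 mm)² = 9503 mm^2
Rod-side annular area A_ann = π/4 × (110² − 72.8²) = 5341 mm^2
Net thrust = P_cap·A_cap − P_rod·A_ann = 2.794e5 N − 4962 N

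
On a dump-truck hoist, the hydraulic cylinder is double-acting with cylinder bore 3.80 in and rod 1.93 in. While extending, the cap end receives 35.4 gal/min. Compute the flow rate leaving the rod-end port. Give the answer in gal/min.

Q_out ≈ 26.3 gal/min

Cap-side area A_cap = π/4 × (3.80 in)² = 11.34 in^2
Rod-side annular area A_ann = π/4 × (3.80² − 1.93²) = 8.416 in^2
Piston speed v = Q_in/A_cap; rod-end outflow Q_out = v × A_ann = Q_in × A_ann/A_cap.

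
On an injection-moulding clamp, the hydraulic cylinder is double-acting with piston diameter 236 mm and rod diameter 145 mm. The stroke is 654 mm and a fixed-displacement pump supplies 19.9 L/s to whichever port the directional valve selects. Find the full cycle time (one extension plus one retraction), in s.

t ≈ 2.33 s

Cap-side area A_cap = π/4 × (236 mm)² = 43740 mm^2
Rod-side annular area A_ann = π/4 × (236² − 145²) = 27230 mm^2
t_ext = A_cap·L/Q = 1.438 s
t_ret = A_ann·L/Q = 0.8949 s
t_cycle = t_ext + t_ret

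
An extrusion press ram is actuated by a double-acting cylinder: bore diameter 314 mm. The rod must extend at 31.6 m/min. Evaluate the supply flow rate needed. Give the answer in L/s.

Q ≈ 40.8 L/s

Cap-side area A_cap = π/4 × (314 mm)² = 77440 mm^2
Q = A × v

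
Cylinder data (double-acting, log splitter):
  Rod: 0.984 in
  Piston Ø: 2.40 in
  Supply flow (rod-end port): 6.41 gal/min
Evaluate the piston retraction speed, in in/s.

Rod-side annular area A_ann = π/4 × (2.40² − 0.984²) = 3.763 in^2
Flow into the rod-end port fills the annular volume.
v = Q / A

v ≈ 6.56 in/s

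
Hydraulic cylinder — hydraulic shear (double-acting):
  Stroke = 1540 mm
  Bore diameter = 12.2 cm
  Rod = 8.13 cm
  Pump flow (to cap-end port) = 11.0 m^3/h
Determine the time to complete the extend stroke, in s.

Cap-side area A_cap = π/4 × (12.2 cm)² = 116.9 cm^2
Swept volume V = A × L; t = V / Q = A·L / Q

t ≈ 5.89 s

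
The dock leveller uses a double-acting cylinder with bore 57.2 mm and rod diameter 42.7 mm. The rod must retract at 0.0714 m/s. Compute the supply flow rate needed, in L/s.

Q ≈ 0.0812 L/s

Rod-side annular area A_ann = π/4 × (57.2² − 42.7²) = 1138 mm^2
Q = A × v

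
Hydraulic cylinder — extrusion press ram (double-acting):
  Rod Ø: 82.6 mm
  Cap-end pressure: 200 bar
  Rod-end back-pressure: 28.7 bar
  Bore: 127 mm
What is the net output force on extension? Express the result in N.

F ≈ 2.32e5 N

Cap-side area A_cap = π/4 × (127 mm)² = 12670 mm^2
Rod-side annular area A_ann = π/4 × (127² − 82.6²) = 7309 mm^2
Net thrust = P_cap·A_cap − P_rod·A_ann = 2.534e5 N − 20980 N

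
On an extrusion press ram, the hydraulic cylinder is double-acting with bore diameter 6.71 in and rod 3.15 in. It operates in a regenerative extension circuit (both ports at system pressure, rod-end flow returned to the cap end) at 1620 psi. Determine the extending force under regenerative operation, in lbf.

F ≈ 12600 lbf

With equal pressure on both faces, forces on the annular region cancel; the net push is pressure × rod cross-section.
Rod cross-section A_rod = π/4 × (3.15 in)² = 7.793 in^2
F = P × A_rod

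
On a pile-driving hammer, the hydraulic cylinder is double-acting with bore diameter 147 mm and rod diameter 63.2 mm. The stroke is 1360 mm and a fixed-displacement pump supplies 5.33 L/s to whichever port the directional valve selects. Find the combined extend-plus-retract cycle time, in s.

Cap-side area A_cap = π/4 × (147 mm)² = 16970 mm^2
Rod-side annular area A_ann = π/4 × (147² − 63.2²) = 13830 mm^2
t_ext = A_cap·L/Q = 4.330 s
t_ret = A_ann·L/Q = 3.530 s
t_cycle = t_ext + t_ret

t ≈ 7.86 s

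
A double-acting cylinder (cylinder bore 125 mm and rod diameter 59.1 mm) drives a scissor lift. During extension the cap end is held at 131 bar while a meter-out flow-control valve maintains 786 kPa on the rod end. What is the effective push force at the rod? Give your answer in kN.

F ≈ 153 kN

Cap-side area A_cap = π/4 × (125 mm)² = 12270 mm^2
Rod-side annular area A_ann = π/4 × (125² − 59.1²) = 9529 mm^2
Net thrust = P_cap·A_cap − P_rod·A_ann = 160.8 kN − 7.489 kN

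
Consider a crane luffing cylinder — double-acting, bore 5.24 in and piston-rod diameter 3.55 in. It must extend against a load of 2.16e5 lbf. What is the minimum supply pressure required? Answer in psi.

P ≈ 10000 psi

Cap-side area A_cap = π/4 × (5.24 in)² = 21.57 in^2
P = F / A = 2.16e5 lbf / A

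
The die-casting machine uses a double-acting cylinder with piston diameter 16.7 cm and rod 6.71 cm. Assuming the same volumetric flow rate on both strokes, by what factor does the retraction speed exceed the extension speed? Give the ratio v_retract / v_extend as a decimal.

Cap-side area A_cap = π/4 × (16.7 cm)² = 219.0 cm^2
Rod-side annular area A_ann = π/4 × (16.7² − 6.71²) = 183.7 cm^2
For equal Q, v ∝ 1/A, so v_ret/v_ext = A_cap/A_ann.

v_ret/v_ext ≈ 1.19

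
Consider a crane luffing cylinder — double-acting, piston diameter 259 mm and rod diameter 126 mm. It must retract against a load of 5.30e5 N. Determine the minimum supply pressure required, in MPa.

Rod-side annular area A_ann = π/4 × (259² − 126²) = 40220 mm^2
Retraction: pressure acts on the annular area.
P = F / A = 5.30e5 N / A

P ≈ 13.2 MPa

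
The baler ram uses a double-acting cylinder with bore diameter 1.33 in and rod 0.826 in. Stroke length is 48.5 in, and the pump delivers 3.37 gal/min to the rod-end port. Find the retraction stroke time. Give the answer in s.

t ≈ 3.19 s

Rod-side annular area A_ann = π/4 × (1.33² − 0.826²) = 0.8534 in^2
Swept volume V = A × L; t = V / Q = A·L / Q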